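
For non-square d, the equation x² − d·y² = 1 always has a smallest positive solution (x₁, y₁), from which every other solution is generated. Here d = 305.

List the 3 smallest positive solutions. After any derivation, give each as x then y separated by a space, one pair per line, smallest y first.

489 28
478241 27384
467719209 26781524

√305 → a₀=17, period (2,6,2,34); ℓ=4 even so k=3
a_0=17:  p_0=17·1+0=17,  q_0=17·0+1=1
a_1=2:  p_1=2·17+1=35,  q_1=2·1+0=2
a_2=6:  p_2=6·35+17=227,  q_2=6·2+1=13
a_3=2:  p_3=2·227+35=489,  q_3=2·13+2=28
fundamental: x₁=489, y₁=28  (since 239121 − 305·784 = 1)
k=2:  x_2 = 489·489+305·28·28 = 478241,  y_2 = 489·28+28·489 = 27384
k=3:  x_3 = 489·478241+305·28·27384 = 467719209,  y_3 = 489·27384+28·478241 = 26781524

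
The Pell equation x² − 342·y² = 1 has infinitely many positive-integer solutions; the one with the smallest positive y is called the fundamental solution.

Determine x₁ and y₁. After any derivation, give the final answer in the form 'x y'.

√342 → a₀=18, period (2,36); ℓ=2 even so k=1
k=0  a_k=18  p_k/q_k = 18/1
k=1  a_k=2  p_k/q_k = 37/2
fundamental: x₁=37, y₁=2  (since 1369 − 342·4 = 1)

37 2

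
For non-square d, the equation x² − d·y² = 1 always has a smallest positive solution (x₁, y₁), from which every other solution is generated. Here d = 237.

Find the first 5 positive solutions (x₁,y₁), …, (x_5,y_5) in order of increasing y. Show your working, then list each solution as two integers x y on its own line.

228151 14820
104105757601 6762395640
47503665404623351 3085694655308460
21676017531356338550401 1408008642599798519280
9890810151545456327820453751 642477159632487569289194100

√237 = [15; 2,1,1,7,10,7,1,1,2,30, …], period ℓ=10 (even) → k=9
k=0  a_k=15  p_k/q_k = 15/1
k=1  a_k=2  p_k/q_k = 31/2
k=2  a_k=1  p_k/q_k = 46/3
…
k=5  a_k=10  p_k/q_k = 5927/385
…
k=7  a_k=1  p_k/q_k = 48001/3118
k=8  a_k=1  p_k/q_k = 90075/5851
k=9  a_k=2  p_k/q_k = 228151/14820
(x₁, y₁) = (228151, 14820);  228151² − 237·14820² = 1 ✓
(228151+14820√237)^2 = 104105757601 + 6762395640√237
(228151+14820√237)^3 = 47503665404623351 + 3085694655308460√237
(228151+14820√237)^4 = 21676017531356338550401 + 1408008642599798519280√237
(228151+14820√237)^5 = 9890810151545456327820453751 + 642477159632487569289194100√237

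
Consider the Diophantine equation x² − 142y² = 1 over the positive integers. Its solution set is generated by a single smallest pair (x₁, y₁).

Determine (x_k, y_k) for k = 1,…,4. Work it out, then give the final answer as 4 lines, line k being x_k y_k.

143 12
40897 3432
11696399 981540
3345129217 280717008

[11; 1,10,1,22] for √142; ℓ=4 ⇒ convergent index 3
i=0: a=11 ⇒ p=11, q=1
…
i=2: a=10 ⇒ p=131, q=11
i=3: a=1 ⇒ p=143, q=12
fundamental: x₁=143, y₁=12  (since 20449 − 142·144 = 1)
(x_2, y_2) = (143·143 + 142·12·12, 143·12 + 12·143) = (40897, 3432)
(x_3, y_3) = (143·40897 + 142·12·3432, 143·3432 + 12·40897) = (11696399, 981540)
(x_4, y_4) = (143·11696399 + 142·12·981540, 143·981540 + 12·11696399) = (3345129217, 280717008)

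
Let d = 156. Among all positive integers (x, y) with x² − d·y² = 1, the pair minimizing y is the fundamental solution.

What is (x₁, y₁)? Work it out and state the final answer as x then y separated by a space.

25 2

d=156: √d = [12; 2,24] (ℓ=2, even), read p_1/q_1
step 0: (12, 1)  from 12·(1,0) + (0,1)
step 1: (25, 2)  from 2·(12,1) + (1,0)
fundamental: x₁=25, y₁=2  (since 625 − 156·4 = 1)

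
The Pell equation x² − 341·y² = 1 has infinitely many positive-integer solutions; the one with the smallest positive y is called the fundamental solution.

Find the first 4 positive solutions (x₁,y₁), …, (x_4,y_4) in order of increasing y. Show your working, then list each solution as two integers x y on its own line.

[18; 2,6,1,8,2,…,6,2,36] for √341; ℓ=14 ⇒ convergent index 13
step 0: (18, 1)  from 18·(1,0) + (0,1)
…
step 8: (28124, 1523)  from 1·(20479,1109) + (7645,414)
step 9: (76727, 4155)  from 2·(28124,1523) + (20479,1109)
step 10: (641940, 34763)  from 8·(76727,4155) + (28124,1523)
…
step 12: (4953942, 268271)  from 6·(718667,38918) + (641940,34763)
step 13: (10626551, 575460)  from 2·(4953942,268271) + (718667,38918)
→ (10626551, 575460).  Check: 10626551²=112923586155601, 341·575460²=112923586155600, difference 1.
(x_2, y_2) = (10626551·10626551 + 341·575460·575460, 10626551·575460 + 575460·10626551) = (225847172311201, 12230310076920)
(x_3, y_3) = (10626551·225847172311201 + 341·575460·12230310076920, 10626551·12230310076920 + 575460·225847172311201) = (4799952989541519968951, 259932027556408030380)
(x_4, y_4) = (10626551·4799952989541519968951 + 341·575460·259932027556408030380, 10626551·259932027556408030380 + 575460·4799952989541519968951) = (102013890481930631287980124801, 5524361894723138392975161840)

10626551 575460
225847172311201 12230310076920
4799952989541519968951 259932027556408030380
102013890481930631287980124801 5524361894723138392975161840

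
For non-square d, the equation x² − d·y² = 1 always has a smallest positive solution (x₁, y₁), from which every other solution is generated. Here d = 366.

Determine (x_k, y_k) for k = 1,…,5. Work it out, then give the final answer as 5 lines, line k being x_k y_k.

907925 47458
1648655611249 86176609300
2993711291685588725 156483795997357542
5436130649005627630680001 284151100961715516031400
9871197838993875221878594227125 515975776681174635989620332458

[19; 7,1,1,1,2,12,2,1,1,1,7,38] for √366; ℓ=12 ⇒ convergent index 11
step 0: (19, 1)  from 19·(1,0) + (0,1)
step 1: (134, 7)  from 7·(19,1) + (1,0)
step 2: (153, 8)  from 1·(134,7) + (19,1)
step 3: (287, 15)  from 1·(153,8) + (134,7)
step 4: (440, 23)  from 1·(287,15) + (153,8)
step 5: (1167, 61)  from 2·(440,23) + (287,15)
step 6: (14444, 755)  from 12·(1167,61) + (440,23)
step 7: (30055, 1571)  from 2·(14444,755) + (1167,61)
step 8: (44499, 2326)  from 1·(30055,1571) + (14444,755)
step 9: (74554, 3897)  from 1·(44499,2326) + (30055,1571)
step 10: (119053, 6223)  from 1·(74554,3897) + (44499,2326)
step 11: (907925, 47458)  from 7·(119053,6223) + (74554,3897)
(x₁, y₁) = (907925, 47458);  907925² − 366·47458² = 1 ✓
(907925+47458√366)^2 = 1648655611249 + 86176609300√366
(907925+47458√366)^3 = 2993711291685588725 + 156483795997357542√366
(907925+47458√366)^4 = 5436130649005627630680001 + 284151100961715516031400√366
(907925+47458√366)^5 = 9871197838993875221878594227125 + 515975776681174635989620332458√366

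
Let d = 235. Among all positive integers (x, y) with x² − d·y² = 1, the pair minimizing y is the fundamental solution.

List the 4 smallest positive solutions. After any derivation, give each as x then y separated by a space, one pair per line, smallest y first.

46 3
4231 276
389206 25389
35802721 2335512

[15; 3,30] for √235; ℓ=2 ⇒ convergent index 1
step 0: (15, 1)  from 15·(1,0) + (0,1)
step 1: (46, 3)  from 3·(15,1) + (1,0)
→ (46, 3).  Check: 46²=2116, 235·3²=2115, difference 1.
k=2:  x_2 = 46·46+235·3·3 = 4231,  y_2 = 46·3+3·46 = 276
k=3:  x_3 = 46·4231+235·3·276 = 389206,  y_3 = 46·276+3·4231 = 25389
k=4:  x_4 = 46·389206+235·3·25389 = 35802721,  y_4 = 46·25389+3·389206 = 2335512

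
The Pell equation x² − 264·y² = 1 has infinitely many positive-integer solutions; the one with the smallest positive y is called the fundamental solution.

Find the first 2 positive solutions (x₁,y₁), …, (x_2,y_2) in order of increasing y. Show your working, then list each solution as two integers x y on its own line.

65 4
8449 520

d=264: √d = [16; 4,32] (ℓ=2, even), read p_1/q_1
step 0: (16, 1)  from 16·(1,0) + (0,1)
step 1: (65, 4)  from 4·(16,1) + (1,0)
(x₁, y₁) = (65, 4);  65² − 264·4² = 1 ✓
k=2:  x_2 = 65·65+264·4·4 = 8449,  y_2 = 65·4+4·65 = 520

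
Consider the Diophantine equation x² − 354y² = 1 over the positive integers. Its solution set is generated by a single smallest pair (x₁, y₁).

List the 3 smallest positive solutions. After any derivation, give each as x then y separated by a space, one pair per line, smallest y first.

d=354: √d = [18; 1,4,2,2,18,2,2,4,1,36] (ℓ=10, even), read p_9/q_9
a_0=18:  p_0=18·1+0=18,  q_0=18·0+1=1
…
a_3=2:  p_3=2·94+19=207,  q_3=2·5+1=11
a_4=2:  p_4=2·207+94=508,  q_4=2·11+5=27
…
a_6=2:  p_6=2·9351+508=19210,  q_6=2·497+27=1021
…
a_8=4:  p_8=4·47771+19210=210294,  q_8=4·2539+1021=11177
a_9=1:  p_9=1·210294+47771=258065,  q_9=1·11177+2539=13716
→ (258065, 13716).  Check: 258065²=66597544225, 354·13716²=66597544224, difference 1.
k=2:  x_2 = 258065·258065+354·13716·13716 = 133195088449,  y_2 = 258065·13716+13716·258065 = 7079239080
k=3:  x_3 = 258065·133195088449+354·13716·7079239080 = 68745981000924305,  y_3 = 258065·7079239080+13716·133195088449 = 3653807666346684

258065 13716
133195088449 7079239080
68745981000924305 3653807666346684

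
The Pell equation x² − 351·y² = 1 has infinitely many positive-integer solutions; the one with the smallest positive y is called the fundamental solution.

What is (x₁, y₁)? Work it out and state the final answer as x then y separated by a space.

√351 → a₀=18, period (1,2,1,3,2,2,2,3,1,2,1,36); ℓ=12 even so k=11
i=0: a=18 ⇒ p=18, q=1
i=1: a=1 ⇒ p=19, q=1
i=2: a=2 ⇒ p=56, q=3
…
i=5: a=2 ⇒ p=637, q=34
…
i=7: a=2 ⇒ p=3747, q=200
…
i=9: a=1 ⇒ p=16543, q=883
i=10: a=2 ⇒ p=45882, q=2449
i=11: a=1 ⇒ p=62425, q=3332
→ (62425, 3332).  Check: 62425²=3896880625, 351·3332²=3896880624, difference 1.

62425 3332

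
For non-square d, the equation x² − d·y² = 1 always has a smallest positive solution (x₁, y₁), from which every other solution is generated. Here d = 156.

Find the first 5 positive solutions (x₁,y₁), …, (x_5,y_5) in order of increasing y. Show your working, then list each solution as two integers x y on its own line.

25 2
1249 100
62425 4998
3120001 249800
155937625 12485002

√156 → a₀=12, period (2,24); ℓ=2 even so k=1
a_0=12:  p_0=12·1+0=12,  q_0=12·0+1=1
a_1=2:  p_1=2·12+1=25,  q_1=2·1+0=2
(x₁, y₁) = (25, 2);  25² − 156·2² = 1 ✓
(x_2, y_2) = (25·25 + 156·2·2, 25·2 + 2·25) = (1249, 100)
(x_3, y_3) = (25·1249 + 156·2·100, 25·100 + 2·1249) = (62425, 4998)
(x_4, y_4) = (25·62425 + 156·2·4998, 25·4998 + 2·62425) = (3120001, 249800)
(x_5, y_5) = (25·3120001 + 156·2·249800, 25·249800 + 2·3120001) = (155937625, 12485002)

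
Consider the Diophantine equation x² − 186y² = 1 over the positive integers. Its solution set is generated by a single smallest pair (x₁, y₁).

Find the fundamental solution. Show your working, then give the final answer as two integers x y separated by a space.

7501 550

√186 = [13; 1,1,1,3,4,3,1,1,1,26, …], period ℓ=10 (even) → k=9
i=0: a=13 ⇒ p=13, q=1
…
i=2: a=1 ⇒ p=27, q=2
i=3: a=1 ⇒ p=41, q=3
i=4: a=3 ⇒ p=150, q=11
i=5: a=4 ⇒ p=641, q=47
…
i=7: a=1 ⇒ p=2714, q=199
i=8: a=1 ⇒ p=4787, q=351
i=9: a=1 ⇒ p=7501, q=550
→ (7501, 550).  Check: 7501²=56265001, 186·550²=56265000, difference 1.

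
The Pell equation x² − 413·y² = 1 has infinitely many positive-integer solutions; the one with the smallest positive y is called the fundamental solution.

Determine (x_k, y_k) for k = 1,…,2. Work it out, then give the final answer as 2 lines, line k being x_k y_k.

113399 5580
25718666401 1265532840

[20; 3,9,1,4,1,9,3,40] for √413; ℓ=8 ⇒ convergent index 7
step 0: (20, 1)  from 20·(1,0) + (0,1)
step 1: (61, 3)  from 3·(20,1) + (1,0)
…
step 5: (3719, 183)  from 1·(3089,152) + (630,31)
step 6: (36560, 1799)  from 9·(3719,183) + (3089,152)
step 7: (113399, 5580)  from 3·(36560,1799) + (3719,183)
(x₁, y₁) = (113399, 5580);  113399² − 413·5580² = 1 ✓
(113399+5580√413)^2 = 25718666401 + 1265532840√413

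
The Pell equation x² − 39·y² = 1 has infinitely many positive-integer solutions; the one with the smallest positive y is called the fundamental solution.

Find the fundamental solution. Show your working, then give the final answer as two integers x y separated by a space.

25 4

d=39: √d = [6; 4,12] (ℓ=2, even), read p_1/q_1
a_0=6:  p_0=6·1+0=6,  q_0=6·0+1=1
a_1=4:  p_1=4·6+1=25,  q_1=4·1+0=4
fundamental: x₁=25, y₁=4  (since 625 − 39·16 = 1)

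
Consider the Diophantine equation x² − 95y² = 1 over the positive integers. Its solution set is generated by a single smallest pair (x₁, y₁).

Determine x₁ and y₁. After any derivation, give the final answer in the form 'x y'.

[9; 1,2,1,18] for √95; ℓ=4 ⇒ convergent index 3
step 0: (9, 1)  from 9·(1,0) + (0,1)
step 1: (10, 1)  from 1·(9,1) + (1,0)
step 2: (29, 3)  from 2·(10,1) + (9,1)
step 3: (39, 4)  from 1·(29,3) + (10,1)
→ (39, 4).  Check: 39²=1521, 95·4²=1520, difference 1.

39 4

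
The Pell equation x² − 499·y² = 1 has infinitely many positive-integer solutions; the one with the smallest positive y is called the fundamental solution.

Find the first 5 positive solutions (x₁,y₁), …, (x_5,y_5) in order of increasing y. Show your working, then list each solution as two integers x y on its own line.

d=499: √d = [22; 2,1,21,1,2,44] (ℓ=6, even), read p_5/q_5
k=0  a_k=22  p_k/q_k = 22/1
k=1  a_k=2  p_k/q_k = 45/2
k=2  a_k=1  p_k/q_k = 67/3
k=3  a_k=21  p_k/q_k = 1452/65
k=4  a_k=1  p_k/q_k = 1519/68
k=5  a_k=2  p_k/q_k = 4490/201
→ (4490, 201).  Check: 4490²=20160100, 499·201²=20160099, difference 1.
(4490+201√499)^2 = 40320199 + 1804980√499
(4490+201√499)^3 = 362075382530 + 16208720199√499
(4490+201√499)^4 = 3251436894799201 + 145554305582040√499
(4490+201√499)^5 = 29197902953221442450 + 1307077647917999001√499

4490 201
40320199 1804980
362075382530 16208720199
3251436894799201 145554305582040
29197902953221442450 1307077647917999001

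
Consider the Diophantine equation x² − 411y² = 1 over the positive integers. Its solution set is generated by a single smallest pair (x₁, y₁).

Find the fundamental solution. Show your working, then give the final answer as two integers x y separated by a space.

49730 2453

d=411: √d = [20; 3,1,1,1,19,1,1,1,3,40] (ℓ=10, even), read p_9/q_9
k=0  a_k=20  p_k/q_k = 20/1
k=1  a_k=3  p_k/q_k = 61/3
…
k=3  a_k=1  p_k/q_k = 142/7
k=4  a_k=1  p_k/q_k = 223/11
…
k=6  a_k=1  p_k/q_k = 4602/227
k=7  a_k=1  p_k/q_k = 8981/443
k=8  a_k=1  p_k/q_k = 13583/670
k=9  a_k=3  p_k/q_k = 49730/2453
fundamental: x₁=49730, y₁=2453  (since 2473072900 − 411·6017209 = 1)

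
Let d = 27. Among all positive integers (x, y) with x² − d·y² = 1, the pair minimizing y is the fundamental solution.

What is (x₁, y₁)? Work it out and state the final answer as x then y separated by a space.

[5; 5,10] for √27; ℓ=2 ⇒ convergent index 1
a_0=5:  p_0=5·1+0=5,  q_0=5·0+1=1
a_1=5:  p_1=5·5+1=26,  q_1=5·1+0=5
fundamental: x₁=26, y₁=5  (since 676 − 27·25 = 1)

26 5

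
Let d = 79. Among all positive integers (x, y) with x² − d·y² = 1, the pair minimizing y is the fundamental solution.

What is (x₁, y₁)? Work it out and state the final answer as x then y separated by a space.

√79 = [8; 1,7,1,16, …], period ℓ=4 (even) → k=3
a_0=8:  p_0=8·1+0=8,  q_0=8·0+1=1
…
a_2=7:  p_2=7·9+8=71,  q_2=7·1+1=8
a_3=1:  p_3=1·71+9=80,  q_3=1·8+1=9
fundamental: x₁=80, y₁=9  (since 6400 − 79·81 = 1)

80 9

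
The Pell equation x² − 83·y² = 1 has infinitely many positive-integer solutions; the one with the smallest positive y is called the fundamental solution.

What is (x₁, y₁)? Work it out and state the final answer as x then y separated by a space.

82 9

d=83: √d = [9; 9,18] (ℓ=2, even), read p_1/q_1
k=0  a_k=9  p_k/q_k = 9/1
k=1  a_k=9  p_k/q_k = 82/9
fundamental: x₁=82, y₁=9  (since 6724 − 83·81 = 1)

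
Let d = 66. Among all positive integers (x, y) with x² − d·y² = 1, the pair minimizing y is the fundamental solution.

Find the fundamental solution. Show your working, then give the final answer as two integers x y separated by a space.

d=66: √d = [8; 8,16] (ℓ=2, even), read p_1/q_1
i=0: a=8 ⇒ p=8, q=1
i=1: a=8 ⇒ p=65, q=8
fundamental: x₁=65, y₁=8  (since 4225 − 66·64 = 1)

65 8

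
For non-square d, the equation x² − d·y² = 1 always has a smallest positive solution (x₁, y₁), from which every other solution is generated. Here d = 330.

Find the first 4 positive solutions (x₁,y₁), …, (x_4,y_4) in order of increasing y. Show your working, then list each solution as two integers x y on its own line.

√330 = [18; 6,36, …], period ℓ=2 (even) → k=1
a_0=18:  p_0=18·1+0=18,  q_0=18·0+1=1
a_1=6:  p_1=6·18+1=109,  q_1=6·1+0=6
(x₁, y₁) = (109, 6);  109² − 330·6² = 1 ✓
k=2:  x_2 = 109·109+330·6·6 = 23761,  y_2 = 109·6+6·109 = 1308
k=3:  x_3 = 109·23761+330·6·1308 = 5179789,  y_3 = 109·1308+6·23761 = 285138
k=4:  x_4 = 109·5179789+330·6·285138 = 1129170241,  y_4 = 109·285138+6·5179789 = 62158776

109 6
23761 1308
5179789 285138
1129170241 62158776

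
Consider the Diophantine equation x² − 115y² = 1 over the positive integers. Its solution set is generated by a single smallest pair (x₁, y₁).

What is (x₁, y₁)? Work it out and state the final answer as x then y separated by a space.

[10; 1,2,1,1,1,1,1,2,1,20] for √115; ℓ=10 ⇒ convergent index 9
step 0: (10, 1)  from 10·(1,0) + (0,1)
step 1: (11, 1)  from 1·(10,1) + (1,0)
step 2: (32, 3)  from 2·(11,1) + (10,1)
step 3: (43, 4)  from 1·(32,3) + (11,1)
…
step 5: (118, 11)  from 1·(75,7) + (43,4)
step 6: (193, 18)  from 1·(118,11) + (75,7)
step 7: (311, 29)  from 1·(193,18) + (118,11)
step 8: (815, 76)  from 2·(311,29) + (193,18)
step 9: (1126, 105)  from 1·(815,76) + (311,29)
fundamental: x₁=1126, y₁=105  (since 1267876 − 115·11025 = 1)

1126 105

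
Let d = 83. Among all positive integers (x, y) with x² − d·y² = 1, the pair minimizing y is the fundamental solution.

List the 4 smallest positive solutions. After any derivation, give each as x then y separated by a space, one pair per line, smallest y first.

√83 → a₀=9, period (9,18); ℓ=2 even so k=1
i=0: a=9 ⇒ p=9, q=1
i=1: a=9 ⇒ p=82, q=9
fundamental: x₁=82, y₁=9  (since 6724 − 83·81 = 1)
(82+9√83)^2 = 13447 + 1476√83
(82+9√83)^3 = 2205226 + 242055√83
(82+9√83)^4 = 361643617 + 39695544√83

82 9
13447 1476
2205226 242055
361643617 39695544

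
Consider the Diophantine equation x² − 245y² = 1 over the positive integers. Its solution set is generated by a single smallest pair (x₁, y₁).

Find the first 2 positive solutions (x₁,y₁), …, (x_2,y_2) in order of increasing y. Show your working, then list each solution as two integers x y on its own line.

51841 3312
5374978561 343394784

√245 = [15; 1,1,1,7,6,7,1,1,1,30, …], period ℓ=10 (even) → k=9
step 0: (15, 1)  from 15·(1,0) + (0,1)
step 1: (16, 1)  from 1·(15,1) + (1,0)
step 2: (31, 2)  from 1·(16,1) + (15,1)
step 3: (47, 3)  from 1·(31,2) + (16,1)
step 4: (360, 23)  from 7·(47,3) + (31,2)
step 5: (2207, 141)  from 6·(360,23) + (47,3)
…
step 7: (18016, 1151)  from 1·(15809,1010) + (2207,141)
step 8: (33825, 2161)  from 1·(18016,1151) + (15809,1010)
step 9: (51841, 3312)  from 1·(33825,2161) + (18016,1151)
fundamental: x₁=51841, y₁=3312  (since 2687489281 − 245·10969344 = 1)
(51841+3312√245)^2 = 5374978561 + 343394784√245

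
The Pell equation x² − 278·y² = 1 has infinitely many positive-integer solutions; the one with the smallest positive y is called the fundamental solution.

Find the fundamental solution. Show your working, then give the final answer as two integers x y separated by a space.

d=278: √d = [16; 1,2,16,2,1,32] (ℓ=6, even), read p_5/q_5
i=0: a=16 ⇒ p=16, q=1
…
i=4: a=2 ⇒ p=1684, q=101
i=5: a=1 ⇒ p=2501, q=150
(x₁, y₁) = (2501, 150);  2501² − 278·150² = 1 ✓

2501 150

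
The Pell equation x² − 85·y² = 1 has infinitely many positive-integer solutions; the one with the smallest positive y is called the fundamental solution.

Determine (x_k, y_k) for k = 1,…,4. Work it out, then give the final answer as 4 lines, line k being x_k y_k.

285769 30996
163327842721 17715391848
93348068572789129 10125019625991228
53351968415791425367681 5786833466982059076816

d=85: √d = [9; 4,1,1,4,18] (ℓ=5, odd), read p_9/q_9
step 0: (9, 1)  from 9·(1,0) + (0,1)
step 1: (37, 4)  from 4·(9,1) + (1,0)
step 2: (46, 5)  from 1·(37,4) + (9,1)
…
step 4: (378, 41)  from 4·(83,9) + (46,5)
step 5: (6887, 747)  from 18·(378,41) + (83,9)
…
step 8: (62739, 6805)  from 1·(34813,3776) + (27926,3029)
step 9: (285769, 30996)  from 4·(62739,6805) + (34813,3776)
→ (285769, 30996).  Check: 285769²=81663921361, 85·30996²=81663921360, difference 1.
k=2:  x_2 = 285769·285769+85·30996·30996 = 163327842721,  y_2 = 285769·30996+30996·285769 = 17715391848
k=3:  x_3 = 285769·163327842721+85·30996·17715391848 = 93348068572789129,  y_3 = 285769·17715391848+30996·163327842721 = 10125019625991228
k=4:  x_4 = 285769·93348068572789129+85·30996·10125019625991228 = 53351968415791425367681,  y_4 = 285769·10125019625991228+30996·93348068572789129 = 5786833466982059076816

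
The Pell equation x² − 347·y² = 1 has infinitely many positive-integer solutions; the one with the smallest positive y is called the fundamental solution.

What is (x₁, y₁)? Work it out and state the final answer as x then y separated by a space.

√347 = [18; 1,1,1,2,4,…,1,1,36, …], period ℓ=14 (even) → k=13
a_0=18:  p_0=18·1+0=18,  q_0=18·0+1=1
a_1=1:  p_1=1·18+1=19,  q_1=1·1+0=1
a_2=1:  p_2=1·19+18=37,  q_2=1·1+1=2
a_3=1:  p_3=1·37+19=56,  q_3=1·2+1=3
a_4=2:  p_4=2·56+37=149,  q_4=2·3+2=8
a_5=4:  p_5=4·149+56=652,  q_5=4·8+3=35
a_6=1:  p_6=1·652+149=801,  q_6=1·35+8=43
a_7=17:  p_7=17·801+652=14269,  q_7=17·43+35=766
a_8=1:  p_8=1·14269+801=15070,  q_8=1·766+43=809
a_9=4:  p_9=4·15070+14269=74549,  q_9=4·809+766=4002
…
a_11=1:  p_11=1·164168+74549=238717,  q_11=1·8813+4002=12815
a_12=1:  p_12=1·238717+164168=402885,  q_12=1·12815+8813=21628
a_13=1:  p_13=1·402885+238717=641602,  q_13=1·21628+12815=34443
fundamental: x₁=641602, y₁=34443  (since 411653126404 − 347·1186320249 = 1)

641602 34443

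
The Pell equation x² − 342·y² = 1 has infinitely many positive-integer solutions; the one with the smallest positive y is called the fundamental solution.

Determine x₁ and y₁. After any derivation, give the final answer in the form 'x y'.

37 2

√342 = [18; 2,36, …], period ℓ=2 (even) → k=1
a_0=18:  p_0=18·1+0=18,  q_0=18·0+1=1
a_1=2:  p_1=2·18+1=37,  q_1=2·1+0=2
→ (37, 2).  Check: 37²=1369, 342·2²=1368, difference 1.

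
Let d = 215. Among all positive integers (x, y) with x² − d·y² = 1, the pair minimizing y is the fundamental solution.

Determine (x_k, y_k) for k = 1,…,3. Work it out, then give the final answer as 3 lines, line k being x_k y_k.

√215 = [14; 1,1,1,28, …], period ℓ=4 (even) → k=3
k=0  a_k=14  p_k/q_k = 14/1
…
k=2  a_k=1  p_k/q_k = 29/2
k=3  a_k=1  p_k/q_k = 44/3
fundamental: x₁=44, y₁=3  (since 1936 − 215·9 = 1)
n=2: (44,3)∘(44,3) = (44·44+215·3·3, 44·3+3·44) = (3871,264)
n=3: (3871,264)∘(44,3) = (44·3871+215·3·264, 44·264+3·3871) = (340604,23229)

44 3
3871 264
340604 23229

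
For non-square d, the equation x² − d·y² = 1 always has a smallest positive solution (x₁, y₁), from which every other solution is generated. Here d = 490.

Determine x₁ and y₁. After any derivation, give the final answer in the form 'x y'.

1039681 46968

√490 = [22; 7,2,1,4,4,4,1,2,7,44, …], period ℓ=10 (even) → k=9
i=0: a=22 ⇒ p=22, q=1
…
i=5: a=4 ⇒ p=9607, q=434
i=6: a=4 ⇒ p=40708, q=1839
…
i=8: a=2 ⇒ p=141338, q=6385
i=9: a=7 ⇒ p=1039681, q=46968
(x₁, y₁) = (1039681, 46968);  1039681² − 490·46968² = 1 ✓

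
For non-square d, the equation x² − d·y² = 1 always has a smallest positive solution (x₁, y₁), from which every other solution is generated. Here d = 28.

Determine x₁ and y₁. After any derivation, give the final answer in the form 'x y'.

d=28: √d = [5; 3,2,3,10] (ℓ=4, even), read p_3/q_3
step 0: (5, 1)  from 5·(1,0) + (0,1)
step 1: (16, 3)  from 3·(5,1) + (1,0)
step 2: (37, 7)  from 2·(16,3) + (5,1)
step 3: (127, 24)  from 3·(37,7) + (16,3)
(x₁, y₁) = (127, 24);  127² − 28·24² = 1 ✓

127 24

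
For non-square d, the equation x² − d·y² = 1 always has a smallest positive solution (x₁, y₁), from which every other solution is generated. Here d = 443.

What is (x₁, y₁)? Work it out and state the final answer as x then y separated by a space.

[21; 21,42] for √443; ℓ=2 ⇒ convergent index 1
a_0=21:  p_0=21·1+0=21,  q_0=21·0+1=1
a_1=21:  p_1=21·21+1=442,  q_1=21·1+0=21
→ (442, 21).  Check: 442²=195364, 443·21²=195363, difference 1.

442 21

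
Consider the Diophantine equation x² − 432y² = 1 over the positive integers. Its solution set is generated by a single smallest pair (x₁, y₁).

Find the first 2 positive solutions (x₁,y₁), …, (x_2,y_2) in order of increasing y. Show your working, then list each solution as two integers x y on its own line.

1351 65
3650401 175630

d=432: √d = [20; 1,3,1,1,1,3,1,40] (ℓ=8, even), read p_7/q_7
step 0: (20, 1)  from 20·(1,0) + (0,1)
…
step 5: (291, 14)  from 1·(187,9) + (104,5)
step 6: (1060, 51)  from 3·(291,14) + (187,9)
step 7: (1351, 65)  from 1·(1060,51) + (291,14)
(x₁, y₁) = (1351, 65);  1351² − 432·65² = 1 ✓
(1351+65√432)^2 = 3650401 + 175630√432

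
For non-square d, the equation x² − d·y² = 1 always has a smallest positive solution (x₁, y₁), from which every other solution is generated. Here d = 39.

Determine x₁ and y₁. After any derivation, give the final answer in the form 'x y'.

√39 = [6; 4,12, …], period ℓ=2 (even) → k=1
step 0: (6, 1)  from 6·(1,0) + (0,1)
step 1: (25, 4)  from 4·(6,1) + (1,0)
→ (25, 4).  Check: 25²=625, 39·4²=624, difference 1.

25 4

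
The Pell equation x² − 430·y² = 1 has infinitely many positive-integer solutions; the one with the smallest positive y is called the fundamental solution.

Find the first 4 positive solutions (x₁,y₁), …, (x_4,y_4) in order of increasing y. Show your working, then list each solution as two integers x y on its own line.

√430 = [20; 1,2,1,3,1,…,2,1,40, …], period ℓ=14 (even) → k=13
k=0  a_k=20  p_k/q_k = 20/1
k=1  a_k=1  p_k/q_k = 21/1
k=2  a_k=2  p_k/q_k = 62/3
k=3  a_k=1  p_k/q_k = 83/4
k=4  a_k=3  p_k/q_k = 311/15
k=5  a_k=1  p_k/q_k = 394/19
k=6  a_k=6  p_k/q_k = 2675/129
k=7  a_k=8  p_k/q_k = 21794/1051
k=8  a_k=6  p_k/q_k = 133439/6435
k=9  a_k=1  p_k/q_k = 155233/7486
…
k=11  a_k=1  p_k/q_k = 754371/36379
k=12  a_k=2  p_k/q_k = 2107880/101651
k=13  a_k=1  p_k/q_k = 2862251/138030
fundamental: x₁=2862251, y₁=138030  (since 8192480787001 − 430·19052280900 = 1)
(2862251+138030√430)^2 = 16384961574001 + 790153011060√430
(2862251+138030√430)^3 = 93795745300289010251 + 4523232492118854090√430
(2862251+138030√430)^4 = 536933931562978654798296001 + 25893253447598574322902120√430

2862251 138030
16384961574001 790153011060
93795745300289010251 4523232492118854090
536933931562978654798296001 25893253447598574322902120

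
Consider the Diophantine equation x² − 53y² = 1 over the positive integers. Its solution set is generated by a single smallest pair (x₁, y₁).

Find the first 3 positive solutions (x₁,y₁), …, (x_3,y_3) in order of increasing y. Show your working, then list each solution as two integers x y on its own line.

66249 9100
8777860001 1205731800
1163048894346249 159757052027300

√53 = [7; 3,1,1,3,14, …], period ℓ=5 (odd) → k=9
k=0  a_k=7  p_k/q_k = 7/1
k=1  a_k=3  p_k/q_k = 22/3
k=2  a_k=1  p_k/q_k = 29/4
k=3  a_k=1  p_k/q_k = 51/7
k=4  a_k=3  p_k/q_k = 182/25
…
k=6  a_k=3  p_k/q_k = 7979/1096
…
k=8  a_k=1  p_k/q_k = 18557/2549
k=9  a_k=3  p_k/q_k = 66249/9100
(x₁, y₁) = (66249, 9100);  66249² − 53·9100² = 1 ✓
k=2:  x_2 = 66249·66249+53·9100·9100 = 8777860001,  y_2 = 66249·9100+9100·66249 = 1205731800
k=3:  x_3 = 66249·8777860001+53·9100·1205731800 = 1163048894346249,  y_3 = 66249·1205731800+9100·8777860001 = 159757052027300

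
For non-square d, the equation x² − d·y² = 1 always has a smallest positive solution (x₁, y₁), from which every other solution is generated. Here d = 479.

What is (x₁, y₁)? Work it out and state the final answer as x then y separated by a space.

√479 → a₀=21, period (1,7,1,3,2,21,2,3,1,7,1,42); ℓ=12 even so k=11
step 0: (21, 1)  from 21·(1,0) + (0,1)
step 1: (22, 1)  from 1·(21,1) + (1,0)
step 2: (175, 8)  from 7·(22,1) + (21,1)
…
step 4: (766, 35)  from 3·(197,9) + (175,8)
step 5: (1729, 79)  from 2·(766,35) + (197,9)
…
step 7: (75879, 3467)  from 2·(37075,1694) + (1729,79)
…
step 10: (2648849, 121029)  from 7·(340591,15562) + (264712,12095)
step 11: (2989440, 136591)  from 1·(2648849,121029) + (340591,15562)
fundamental: x₁=2989440, y₁=136591  (since 8936751513600 − 479·18657101281 = 1)

2989440 136591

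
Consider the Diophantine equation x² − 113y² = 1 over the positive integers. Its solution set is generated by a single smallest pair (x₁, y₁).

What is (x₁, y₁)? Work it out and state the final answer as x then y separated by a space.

1204353 113296

d=113: √d = [10; 1,1,1,2,2,1,1,1,20] (ℓ=9, odd), read p_17/q_17
step 0: (10, 1)  from 10·(1,0) + (0,1)
step 1: (11, 1)  from 1·(10,1) + (1,0)
step 2: (21, 2)  from 1·(11,1) + (10,1)
…
step 11: (32794, 3085)  from 1·(16785,1579) + (16009,1506)
step 12: (49579, 4664)  from 1·(32794,3085) + (16785,1579)
step 13: (131952, 12413)  from 2·(49579,4664) + (32794,3085)
…
step 15: (445435, 41903)  from 1·(313483,29490) + (131952,12413)
step 16: (758918, 71393)  from 1·(445435,41903) + (313483,29490)
step 17: (1204353, 113296)  from 1·(758918,71393) + (445435,41903)
→ (1204353, 113296).  Check: 1204353²=1450466148609, 113·113296²=1450466148608, difference 1.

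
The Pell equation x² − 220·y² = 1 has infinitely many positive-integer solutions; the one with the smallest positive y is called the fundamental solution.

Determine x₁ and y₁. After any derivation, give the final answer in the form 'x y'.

89 6

√220 → a₀=14, period (1,4,1,28); ℓ=4 even so k=3
a_0=14:  p_0=14·1+0=14,  q_0=14·0+1=1
…
a_2=4:  p_2=4·15+14=74,  q_2=4·1+1=5
a_3=1:  p_3=1·74+15=89,  q_3=1·5+1=6
fundamental: x₁=89, y₁=6  (since 7921 − 220·36 = 1)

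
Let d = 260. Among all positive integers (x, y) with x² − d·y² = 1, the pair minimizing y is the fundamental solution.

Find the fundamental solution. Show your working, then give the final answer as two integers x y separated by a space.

129 8

[16; 8,32] for √260; ℓ=2 ⇒ convergent index 1
step 0: (16, 1)  from 16·(1,0) + (0,1)
step 1: (129, 8)  from 8·(16,1) + (1,0)
(x₁, y₁) = (129, 8);  129² − 260·8² = 1 ✓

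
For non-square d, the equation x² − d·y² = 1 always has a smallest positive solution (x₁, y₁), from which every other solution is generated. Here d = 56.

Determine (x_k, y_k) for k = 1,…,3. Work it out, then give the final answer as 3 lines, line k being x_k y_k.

[7; 2,14] for √56; ℓ=2 ⇒ convergent index 1
a_0=7:  p_0=7·1+0=7,  q_0=7·0+1=1
a_1=2:  p_1=2·7+1=15,  q_1=2·1+0=2
(x₁, y₁) = (15, 2);  15² − 56·2² = 1 ✓
(15+2√56)^2 = 449 + 60√56
(15+2√56)^3 = 13455 + 1798√56

15 2
449 60
13455 1798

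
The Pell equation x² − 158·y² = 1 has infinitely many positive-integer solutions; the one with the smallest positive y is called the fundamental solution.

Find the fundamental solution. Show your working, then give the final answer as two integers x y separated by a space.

[12; 1,1,3,12,3,1,1,24] for √158; ℓ=8 ⇒ convergent index 7
step 0: (12, 1)  from 12·(1,0) + (0,1)
…
step 2: (25, 2)  from 1·(13,1) + (12,1)
step 3: (88, 7)  from 3·(25,2) + (13,1)
…
step 5: (3331, 265)  from 3·(1081,86) + (88,7)
step 6: (4412, 351)  from 1·(3331,265) + (1081,86)
step 7: (7743, 616)  from 1·(4412,351) + (3331,265)
→ (7743, 616).  Check: 7743²=59954049, 158·616²=59954048, difference 1.

7743 616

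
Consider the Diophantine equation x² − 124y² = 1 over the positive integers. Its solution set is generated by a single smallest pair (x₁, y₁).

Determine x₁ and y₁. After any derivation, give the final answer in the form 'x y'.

d=124: √d = [11; 7,2,1,1,1,…,2,7,22] (ℓ=16, even), read p_15/q_15
i=0: a=11 ⇒ p=11, q=1
i=1: a=7 ⇒ p=78, q=7
i=2: a=2 ⇒ p=167, q=15
…
i=4: a=1 ⇒ p=412, q=37
i=5: a=1 ⇒ p=657, q=59
…
i=7: a=1 ⇒ p=3040, q=273
i=8: a=4 ⇒ p=14543, q=1306
i=9: a=1 ⇒ p=17583, q=1579
i=10: a=3 ⇒ p=67292, q=6043
…
i=14: a=2 ⇒ p=626251, q=56239
i=15: a=7 ⇒ p=4620799, q=414960
(x₁, y₁) = (4620799, 414960);  4620799² − 124·414960² = 1 ✓

4620799 414960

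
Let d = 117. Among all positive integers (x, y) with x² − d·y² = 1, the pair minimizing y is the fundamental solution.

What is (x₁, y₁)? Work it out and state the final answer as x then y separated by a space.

√117 = [10; 1,4,2,4,1,20, …], period ℓ=6 (even) → k=5
k=0  a_k=10  p_k/q_k = 10/1
k=1  a_k=1  p_k/q_k = 11/1
k=2  a_k=4  p_k/q_k = 54/5
…
k=4  a_k=4  p_k/q_k = 530/49
k=5  a_k=1  p_k/q_k = 649/60
fundamental: x₁=649, y₁=60  (since 421201 − 117·3600 = 1)

649 60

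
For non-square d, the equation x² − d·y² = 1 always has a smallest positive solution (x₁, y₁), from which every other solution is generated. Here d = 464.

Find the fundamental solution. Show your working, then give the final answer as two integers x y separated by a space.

9801 455

d=464: √d = [21; 1,1,5,1,1,1,5,1,1,42] (ℓ=10, even), read p_9/q_9
i=0: a=21 ⇒ p=21, q=1
i=1: a=1 ⇒ p=22, q=1
…
i=4: a=1 ⇒ p=280, q=13
…
i=7: a=5 ⇒ p=4502, q=209
i=8: a=1 ⇒ p=5299, q=246
i=9: a=1 ⇒ p=9801, q=455
(x₁, y₁) = (9801, 455);  9801² − 464·455² = 1 ✓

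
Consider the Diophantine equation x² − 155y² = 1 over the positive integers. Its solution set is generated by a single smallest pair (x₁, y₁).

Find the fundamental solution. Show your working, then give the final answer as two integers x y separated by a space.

d=155: √d = [12; 2,4,2,24] (ℓ=4, even), read p_3/q_3
i=0: a=12 ⇒ p=12, q=1
i=1: a=2 ⇒ p=25, q=2
i=2: a=4 ⇒ p=112, q=9
i=3: a=2 ⇒ p=249, q=20
→ (249, 20).  Check: 249²=62001, 155·20²=62000, difference 1.

249 20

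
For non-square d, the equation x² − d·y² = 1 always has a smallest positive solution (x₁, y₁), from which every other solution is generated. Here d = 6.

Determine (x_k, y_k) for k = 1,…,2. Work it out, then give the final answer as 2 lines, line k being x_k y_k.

[2; 2,4] for √6; ℓ=2 ⇒ convergent index 1
step 0: (2, 1)  from 2·(1,0) + (0,1)
step 1: (5, 2)  from 2·(2,1) + (1,0)
fundamental: x₁=5, y₁=2  (since 25 − 6·4 = 1)
n=2: (5,2)∘(5,2) = (5·5+6·2·2, 5·2+2·5) = (49,20)

5 2
49 20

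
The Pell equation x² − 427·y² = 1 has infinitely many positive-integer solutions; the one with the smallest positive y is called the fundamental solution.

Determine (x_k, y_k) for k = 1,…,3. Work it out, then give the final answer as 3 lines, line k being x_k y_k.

62 3
7687 372
953126 46125

√427 → a₀=20, period (1,1,1,40); ℓ=4 even so k=3
step 0: (20, 1)  from 20·(1,0) + (0,1)
step 1: (21, 1)  from 1·(20,1) + (1,0)
step 2: (41, 2)  from 1·(21,1) + (20,1)
step 3: (62, 3)  from 1·(41,2) + (21,1)
(x₁, y₁) = (62, 3);  62² − 427·3² = 1 ✓
n=2: (62,3)∘(62,3) = (62·62+427·3·3, 62·3+3·62) = (7687,372)
n=3: (7687,372)∘(62,3) = (62·7687+427·3·372, 62·372+3·7687) = (953126,46125)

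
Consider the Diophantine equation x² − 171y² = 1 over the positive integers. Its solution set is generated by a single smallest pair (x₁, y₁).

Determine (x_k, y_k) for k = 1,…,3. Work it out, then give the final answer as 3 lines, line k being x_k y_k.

170 13
57799 4420
19651490 1502787

[13; 13,26] for √171; ℓ=2 ⇒ convergent index 1
k=0  a_k=13  p_k/q_k = 13/1
k=1  a_k=13  p_k/q_k = 170/13
fundamental: x₁=170, y₁=13  (since 28900 − 171·169 = 1)
n=2: (170,13)∘(170,13) = (170·170+171·13·13, 170·13+13·170) = (57799,4420)
n=3: (57799,4420)∘(170,13) = (170·57799+171·13·4420, 170·4420+13·57799) = (19651490,1502787)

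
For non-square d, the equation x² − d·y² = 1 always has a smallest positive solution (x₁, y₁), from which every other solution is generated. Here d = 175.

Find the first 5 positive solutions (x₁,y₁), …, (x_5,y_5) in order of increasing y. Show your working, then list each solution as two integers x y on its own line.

d=175: √d = [13; 4,2,1,2,4,26] (ℓ=6, even), read p_5/q_5
step 0: (13, 1)  from 13·(1,0) + (0,1)
…
step 3: (172, 13)  from 1·(119,9) + (53,4)
step 4: (463, 35)  from 2·(172,13) + (119,9)
step 5: (2024, 153)  from 4·(463,35) + (172,13)
(x₁, y₁) = (2024, 153);  2024² − 175·153² = 1 ✓
n=2: (2024,153)∘(2024,153) = (2024·2024+175·153·153, 2024·153+153·2024) = (8193151,619344)
n=3: (8193151,619344)∘(2024,153) = (2024·8193151+175·153·619344, 2024·619344+153·8193151) = (33165873224,2507104359)
n=4: (33165873224,2507104359)∘(2024,153) = (2024·33165873224+175·153·2507104359, 2024·2507104359+153·33165873224) = (134255446617601,10148757825888)
n=5: (134255446617601,10148757825888)∘(2024,153) = (2024·134255446617601+175·153·10148757825888, 2024·10148757825888+153·134255446617601) = (543466014742175624,41082169172090265)

2024 153
8193151 619344
33165873224 2507104359
134255446617601 10148757825888
543466014742175624 41082169172090265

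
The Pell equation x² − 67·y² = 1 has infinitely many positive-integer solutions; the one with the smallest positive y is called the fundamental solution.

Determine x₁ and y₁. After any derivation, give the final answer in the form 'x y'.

d=67: √d = [8; 5,2,1,1,7,1,1,2,5,16] (ℓ=10, even), read p_9/q_9
step 0: (8, 1)  from 8·(1,0) + (0,1)
step 1: (41, 5)  from 5·(8,1) + (1,0)
step 2: (90, 11)  from 2·(41,5) + (8,1)
…
step 6: (1899, 232)  from 1·(1678,205) + (221,27)
step 7: (3577, 437)  from 1·(1899,232) + (1678,205)
step 8: (9053, 1106)  from 2·(3577,437) + (1899,232)
step 9: (48842, 5967)  from 5·(9053,1106) + (3577,437)
→ (48842, 5967).  Check: 48842²=2385540964, 67·5967²=2385540963, difference 1.

48842 5967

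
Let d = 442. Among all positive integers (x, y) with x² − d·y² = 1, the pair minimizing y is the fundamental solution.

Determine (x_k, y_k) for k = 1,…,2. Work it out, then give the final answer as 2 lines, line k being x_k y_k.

√442 = [21; 42, …], period ℓ=1 (odd) → k=1
a_0=21:  p_0=21·1+0=21,  q_0=21·0+1=1
a_1=42:  p_1=42·21+1=883,  q_1=42·1+0=42
fundamental: x₁=883, y₁=42  (since 779689 − 442·1764 = 1)
(x_2, y_2) = (883·883 + 442·42·42, 883·42 + 42·883) = (1559377, 74172)

883 42
1559377 74172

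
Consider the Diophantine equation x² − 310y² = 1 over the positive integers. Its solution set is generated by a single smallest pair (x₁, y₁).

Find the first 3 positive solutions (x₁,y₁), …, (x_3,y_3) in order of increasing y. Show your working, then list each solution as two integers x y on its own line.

848719 48204
1440647881921 81823301352
2445410459391369679 138889981000287972

√310 → a₀=17, period (1,1,1,1,5,…,1,1,34); ℓ=16 even so k=15
a_0=17:  p_0=17·1+0=17,  q_0=17·0+1=1
a_1=1:  p_1=1·17+1=18,  q_1=1·1+0=1
…
a_14=1:  p_14=1·333702+181315=515017,  q_14=1·18953+10298=29251
a_15=1:  p_15=1·515017+333702=848719,  q_15=1·29251+18953=48204
(x₁, y₁) = (848719, 48204);  848719² − 310·48204² = 1 ✓
n=2: (848719,48204)∘(848719,48204) = (848719·848719+310·48204·48204, 848719·48204+48204·848719) = (1440647881921,81823301352)
n=3: (1440647881921,81823301352)∘(848719,48204) = (848719·1440647881921+310·48204·81823301352, 848719·81823301352+48204·1440647881921) = (2445410459391369679,138889981000287972)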